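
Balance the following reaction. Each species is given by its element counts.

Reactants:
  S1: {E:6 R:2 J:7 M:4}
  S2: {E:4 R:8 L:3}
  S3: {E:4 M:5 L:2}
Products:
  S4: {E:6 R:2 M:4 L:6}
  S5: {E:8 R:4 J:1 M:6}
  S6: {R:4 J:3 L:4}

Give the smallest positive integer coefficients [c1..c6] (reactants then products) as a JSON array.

E: 2·6+4·4+6·4 = 52 | 2·6+5·8+3·0 = 52
R: 2·2+4·8+6·0 = 36 | 2·2+5·4+3·4 = 36
J: 2·7+4·0+6·0 = 14 | 2·0+5·1+3·3 = 14
M: 2·4+4·0+6·5 = 38 | 2·4+5·6+3·0 = 38
L: 2·0+4·3+6·2 = 24 | 2·6+5·0+3·4 = 24
gcd(2,4,6,2,5,3) = 1

Coefficients: [2, 4, 6, 2, 5, 3]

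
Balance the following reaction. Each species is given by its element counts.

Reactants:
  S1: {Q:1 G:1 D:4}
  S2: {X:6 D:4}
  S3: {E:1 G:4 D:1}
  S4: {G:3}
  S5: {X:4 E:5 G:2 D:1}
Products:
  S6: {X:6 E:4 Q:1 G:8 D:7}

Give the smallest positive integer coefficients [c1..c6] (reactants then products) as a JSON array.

Coefficients: [4, 2, 1, 6, 3, 4]

X: 4·0+2·6+1·0+6·0+3·4 = 24 | 4·6 = 24
E: 4·0+2·0+1·1+6·0+3·5 = 16 | 4·4 = 16
Q: 4·1+2·0+1·0+6·0+3·0 = 4 | 4·1 = 4
G: 4·1+2·0+1·4+6·3+3·2 = 32 | 4·8 = 32
D: 4·4+2·4+1·1+6·0+3·1 = 28 | 4·7 = 28
gcd(4,2,1,6,3,4) = 1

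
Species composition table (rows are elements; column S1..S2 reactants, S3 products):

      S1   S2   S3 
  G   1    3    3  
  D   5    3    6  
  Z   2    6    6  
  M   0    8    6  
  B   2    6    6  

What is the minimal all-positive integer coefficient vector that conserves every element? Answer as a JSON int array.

G: 3·1+3·3 = 12 | 4·3 = 12
D: 3·5+3·3 = 24 | 4·6 = 24
Z: 3·2+3·6 = 24 | 4·6 = 24
M: 3·0+3·8 = 24 | 4·6 = 24
B: 3·2+3·6 = 24 | 4·6 = 24
gcd(3,3,4) = 1

Coefficients: [3, 3, 4]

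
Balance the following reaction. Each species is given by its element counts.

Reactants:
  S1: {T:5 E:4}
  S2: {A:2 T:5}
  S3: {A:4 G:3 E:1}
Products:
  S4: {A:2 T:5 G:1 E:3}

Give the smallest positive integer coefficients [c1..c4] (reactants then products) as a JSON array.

A: 2·0+1·2+1·4 = 6 | 3·2 = 6
T: 2·5+1·5+1·0 = 15 | 3·5 = 15
G: 2·0+1·0+1·3 = 3 | 3·1 = 3
E: 2·4+1·0+1·1 = 9 | 3·3 = 9
gcd(2,1,1,3) = 1

Coefficients: [2, 1, 1, 3]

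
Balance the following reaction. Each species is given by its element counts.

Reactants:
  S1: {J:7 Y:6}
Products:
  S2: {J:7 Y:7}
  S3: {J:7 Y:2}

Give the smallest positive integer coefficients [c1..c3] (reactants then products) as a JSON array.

J: 5·7 = 35 | 4·7+1·7 = 35
Y: 5·6 = 30 | 4·7+1·2 = 30
gcd(5,4,1) = 1

Coefficients: [5, 4, 1]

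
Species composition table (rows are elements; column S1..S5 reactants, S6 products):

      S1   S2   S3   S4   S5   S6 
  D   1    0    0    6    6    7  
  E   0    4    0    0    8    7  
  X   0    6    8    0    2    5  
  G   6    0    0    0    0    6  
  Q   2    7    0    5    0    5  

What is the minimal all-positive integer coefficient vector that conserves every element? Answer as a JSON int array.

Coefficients: [4, 1, 1, 1, 3, 4]

D: 4·1+1·0+1·0+1·6+3·6 = 28 | 4·7 = 28
E: 4·0+1·4+1·0+1·0+3·8 = 28 | 4·7 = 28
X: 4·0+1·6+1·8+1·0+3·2 = 20 | 4·5 = 20
G: 4·6+1·0+1·0+1·0+3·0 = 24 | 4·6 = 24
Q: 4·2+1·7+1·0+1·5+3·0 = 20 | 4·5 = 20
gcd(4,1,1,1,3,4) = 1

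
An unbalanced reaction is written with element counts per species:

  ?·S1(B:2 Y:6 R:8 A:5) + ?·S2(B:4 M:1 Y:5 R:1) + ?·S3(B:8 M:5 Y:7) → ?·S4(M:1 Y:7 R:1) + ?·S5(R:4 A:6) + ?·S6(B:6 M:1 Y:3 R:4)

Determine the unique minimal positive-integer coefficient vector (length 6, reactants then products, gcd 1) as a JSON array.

Coefficients: [6, 2, 2, 6, 5, 6]

B: 6·2+2·4+2·8 = 36 | 6·0+5·0+6·6 = 36
M: 6·0+2·1+2·5 = 12 | 6·1+5·0+6·1 = 12
Y: 6·6+2·5+2·7 = 60 | 6·7+5·0+6·3 = 60
R: 6·8+2·1+2·0 = 50 | 6·1+5·4+6·4 = 50
A: 6·5+2·0+2·0 = 30 | 6·0+5·6+6·0 = 30
gcd(6,2,2,6,5,6) = 1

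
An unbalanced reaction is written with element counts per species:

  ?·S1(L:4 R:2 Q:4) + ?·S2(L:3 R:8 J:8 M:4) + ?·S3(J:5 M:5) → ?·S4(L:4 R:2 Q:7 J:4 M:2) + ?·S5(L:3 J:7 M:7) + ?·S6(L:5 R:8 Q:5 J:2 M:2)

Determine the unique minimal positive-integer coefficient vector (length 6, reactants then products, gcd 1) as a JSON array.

L: 6·4+1·3+5·0 = 27 | 2·4+3·3+2·5 = 27
R: 6·2+1·8+5·0 = 20 | 2·2+3·0+2·8 = 20
Q: 6·4+1·0+5·0 = 24 | 2·7+3·0+2·5 = 24
J: 6·0+1·8+5·5 = 33 | 2·4+3·7+2·2 = 33
M: 6·0+1·4+5·5 = 29 | 2·2+3·7+2·2 = 29
gcd(6,1,5,2,3,2) = 1

Coefficients: [6, 1, 5, 2, 3, 2]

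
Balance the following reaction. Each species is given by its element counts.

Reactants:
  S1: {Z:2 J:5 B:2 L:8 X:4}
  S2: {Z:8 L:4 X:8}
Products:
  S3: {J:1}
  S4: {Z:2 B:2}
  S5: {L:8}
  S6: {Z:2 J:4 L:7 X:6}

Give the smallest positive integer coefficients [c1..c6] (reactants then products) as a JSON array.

Coefficients: [4, 1, 4, 4, 1, 4]

Z: 4·2+1·8 = 16 | 4·0+4·2+1·0+4·2 = 16
J: 4·5+1·0 = 20 | 4·1+4·0+1·0+4·4 = 20
B: 4·2+1·0 = 8 | 4·0+4·2+1·0+4·0 = 8
L: 4·8+1·4 = 36 | 4·0+4·0+1·8+4·7 = 36
X: 4·4+1·8 = 24 | 4·0+4·0+1·0+4·6 = 24
gcd(4,1,4,4,1,4) = 1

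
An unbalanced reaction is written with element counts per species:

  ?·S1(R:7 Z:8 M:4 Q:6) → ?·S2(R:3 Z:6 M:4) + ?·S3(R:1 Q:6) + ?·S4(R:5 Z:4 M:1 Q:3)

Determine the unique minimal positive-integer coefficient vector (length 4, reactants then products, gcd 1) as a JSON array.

R: 5·7 = 35 | 4·3+3·1+4·5 = 35
Z: 5·8 = 40 | 4·6+3·0+4·4 = 40
M: 5·4 = 20 | 4·4+3·0+4·1 = 20
Q: 5·6 = 30 | 4·0+3·6+4·3 = 30
gcd(5,4,3,4) = 1

Coefficients: [5, 4, 3, 4]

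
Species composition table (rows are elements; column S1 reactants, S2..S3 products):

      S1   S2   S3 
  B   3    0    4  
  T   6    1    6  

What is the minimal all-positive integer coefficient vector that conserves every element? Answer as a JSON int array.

Coefficients: [4, 6, 3]

B: 4·3 = 12 | 6·0+3·4 = 12
T: 4·6 = 24 | 6·1+3·6 = 24
gcd(4,6,3) = 1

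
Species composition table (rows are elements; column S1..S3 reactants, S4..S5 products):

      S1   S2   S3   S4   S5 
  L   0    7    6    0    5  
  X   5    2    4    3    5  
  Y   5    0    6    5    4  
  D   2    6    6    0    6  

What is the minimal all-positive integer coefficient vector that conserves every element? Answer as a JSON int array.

L: 3·0+2·7+1·6 = 20 | 1·0+4·5 = 20
X: 3·5+2·2+1·4 = 23 | 1·3+4·5 = 23
Y: 3·5+2·0+1·6 = 21 | 1·5+4·4 = 21
D: 3·2+2·6+1·6 = 24 | 1·0+4·6 = 24
gcd(3,2,1,1,4) = 1

Coefficients: [3, 2, 1, 1, 4]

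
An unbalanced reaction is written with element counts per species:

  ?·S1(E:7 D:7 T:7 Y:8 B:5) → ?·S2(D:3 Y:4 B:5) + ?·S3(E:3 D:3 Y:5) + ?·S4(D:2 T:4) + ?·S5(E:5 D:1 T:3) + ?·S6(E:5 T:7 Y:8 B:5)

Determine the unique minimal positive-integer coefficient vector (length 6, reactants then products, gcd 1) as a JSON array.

Coefficients: [6, 5, 4, 5, 5, 1]

E: 6·7 = 42 | 5·0+4·3+5·0+5·5+1·5 = 42
D: 6·7 = 42 | 5·3+4·3+5·2+5·1+1·0 = 42
T: 6·7 = 42 | 5·0+4·0+5·4+5·3+1·7 = 42
Y: 6·8 = 48 | 5·4+4·5+5·0+5·0+1·8 = 48
B: 6·5 = 30 | 5·5+4·0+5·0+5·0+1·5 = 30
gcd(6,5,4,5,5,1) = 1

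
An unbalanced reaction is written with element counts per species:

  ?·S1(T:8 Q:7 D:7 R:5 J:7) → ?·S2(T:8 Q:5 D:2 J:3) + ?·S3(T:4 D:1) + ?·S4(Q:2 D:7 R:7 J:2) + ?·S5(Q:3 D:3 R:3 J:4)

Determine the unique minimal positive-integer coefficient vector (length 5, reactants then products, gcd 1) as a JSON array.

Coefficients: [5, 3, 4, 1, 6]

T: 5·8 = 40 | 3·8+4·4+1·0+6·0 = 40
Q: 5·7 = 35 | 3·5+4·0+1·2+6·3 = 35
D: 5·7 = 35 | 3·2+4·1+1·7+6·3 = 35
R: 5·5 = 25 | 3·0+4·0+1·7+6·3 = 25
J: 5·7 = 35 | 3·3+4·0+1·2+6·4 = 35
gcd(5,3,4,1,6) = 1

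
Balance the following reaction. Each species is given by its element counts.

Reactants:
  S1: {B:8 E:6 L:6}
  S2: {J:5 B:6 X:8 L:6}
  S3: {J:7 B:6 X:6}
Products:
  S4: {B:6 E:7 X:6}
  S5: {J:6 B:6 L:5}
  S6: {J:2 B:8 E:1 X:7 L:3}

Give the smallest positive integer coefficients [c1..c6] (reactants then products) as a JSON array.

J: 5·0+1·5+5·7 = 40 | 4·0+6·6+2·2 = 40
B: 5·8+1·6+5·6 = 76 | 4·6+6·6+2·8 = 76
E: 5·6+1·0+5·0 = 30 | 4·7+6·0+2·1 = 30
X: 5·0+1·8+5·6 = 38 | 4·6+6·0+2·7 = 38
L: 5·6+1·6+5·0 = 36 | 4·0+6·5+2·3 = 36
gcd(5,1,5,4,6,2) = 1

Coefficients: [5, 1, 5, 4, 6, 2]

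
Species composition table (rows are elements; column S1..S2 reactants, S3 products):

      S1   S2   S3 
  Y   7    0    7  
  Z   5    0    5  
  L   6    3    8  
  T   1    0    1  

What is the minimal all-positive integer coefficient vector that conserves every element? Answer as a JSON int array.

Y: 3·7+2·0 = 21 | 3·7 = 21
Z: 3·5+2·0 = 15 | 3·5 = 15
L: 3·6+2·3 = 24 | 3·8 = 24
T: 3·1+2·0 = 3 | 3·1 = 3
gcd(3,2,3) = 1

Coefficients: [3, 2, 3]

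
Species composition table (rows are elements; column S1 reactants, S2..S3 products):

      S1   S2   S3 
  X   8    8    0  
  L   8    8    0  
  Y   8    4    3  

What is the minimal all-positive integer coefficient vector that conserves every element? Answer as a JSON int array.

X: 3·8 = 24 | 3·8+4·0 = 24
L: 3·8 = 24 | 3·8+4·0 = 24
Y: 3·8 = 24 | 3·4+4·3 = 24
gcd(3,3,4) = 1

Coefficients: [3, 3, 4]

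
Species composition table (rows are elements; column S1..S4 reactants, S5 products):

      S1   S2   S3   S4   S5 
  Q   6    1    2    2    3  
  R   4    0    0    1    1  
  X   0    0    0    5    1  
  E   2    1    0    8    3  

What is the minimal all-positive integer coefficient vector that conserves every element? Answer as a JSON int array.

Q: 1·6+5·1+1·2+1·2 = 15 | 5·3 = 15
R: 1·4+5·0+1·0+1·1 = 5 | 5·1 = 5
X: 1·0+5·0+1·0+1·5 = 5 | 5·1 = 5
E: 1·2+5·1+1·0+1·8 = 15 | 5·3 = 15
gcd(1,5,1,1,5) = 1

Coefficients: [1, 5, 1, 1, 5]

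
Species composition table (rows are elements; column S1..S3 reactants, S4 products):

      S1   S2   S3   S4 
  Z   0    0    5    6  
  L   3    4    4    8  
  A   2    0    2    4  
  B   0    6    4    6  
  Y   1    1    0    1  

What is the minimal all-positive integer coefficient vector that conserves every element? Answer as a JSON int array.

Z: 4·0+1·0+6·5 = 30 | 5·6 = 30
L: 4·3+1·4+6·4 = 40 | 5·8 = 40
A: 4·2+1·0+6·2 = 20 | 5·4 = 20
B: 4·0+1·6+6·4 = 30 | 5·6 = 30
Y: 4·1+1·1+6·0 = 5 | 5·1 = 5
gcd(4,1,6,5) = 1

Coefficients: [4, 1, 6, 5]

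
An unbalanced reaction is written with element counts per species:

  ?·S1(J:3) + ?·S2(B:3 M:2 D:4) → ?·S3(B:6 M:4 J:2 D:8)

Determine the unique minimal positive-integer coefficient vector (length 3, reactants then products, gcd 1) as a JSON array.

Coefficients: [2, 6, 3]

B: 2·0+6·3 = 18 | 3·6 = 18
M: 2·0+6·2 = 12 | 3·4 = 12
J: 2·3+6·0 = 6 | 3·2 = 6
D: 2·0+6·4 = 24 | 3·8 = 24
gcd(2,6,3) = 1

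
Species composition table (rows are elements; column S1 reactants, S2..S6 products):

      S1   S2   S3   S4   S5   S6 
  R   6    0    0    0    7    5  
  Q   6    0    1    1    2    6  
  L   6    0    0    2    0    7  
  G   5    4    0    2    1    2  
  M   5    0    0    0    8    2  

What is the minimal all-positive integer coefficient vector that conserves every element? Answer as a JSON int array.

R: 4·6 = 24 | 1·0+3·0+5·0+2·7+2·5 = 24
Q: 4·6 = 24 | 1·0+3·1+5·1+2·2+2·6 = 24
L: 4·6 = 24 | 1·0+3·0+5·2+2·0+2·7 = 24
G: 4·5 = 20 | 1·4+3·0+5·2+2·1+2·2 = 20
M: 4·5 = 20 | 1·0+3·0+5·0+2·8+2·2 = 20
gcd(4,1,3,5,2,2) = 1

Coefficients: [4, 1, 3, 5, 2, 2]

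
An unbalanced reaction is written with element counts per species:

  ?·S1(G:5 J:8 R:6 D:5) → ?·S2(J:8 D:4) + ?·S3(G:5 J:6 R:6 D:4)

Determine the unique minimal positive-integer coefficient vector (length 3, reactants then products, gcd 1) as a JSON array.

Coefficients: [4, 1, 4]

G: 4·5 = 20 | 1·0+4·5 = 20
J: 4·8 = 32 | 1·8+4·6 = 32
R: 4·6 = 24 | 1·0+4·6 = 24
D: 4·5 = 20 | 1·4+4·4 = 20
gcd(4,1,4) = 1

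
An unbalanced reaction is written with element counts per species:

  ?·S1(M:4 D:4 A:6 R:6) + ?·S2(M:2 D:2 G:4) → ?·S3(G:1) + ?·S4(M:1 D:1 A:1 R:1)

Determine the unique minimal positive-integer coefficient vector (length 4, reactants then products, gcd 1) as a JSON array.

Coefficients: [1, 1, 4, 6]

M: 1·4+1·2 = 6 | 4·0+6·1 = 6
D: 1·4+1·2 = 6 | 4·0+6·1 = 6
G: 1·0+1·4 = 4 | 4·1+6·0 = 4
A: 1·6+1·0 = 6 | 4·0+6·1 = 6
R: 1·6+1·0 = 6 | 4·0+6·1 = 6
gcd(1,1,4,6) = 1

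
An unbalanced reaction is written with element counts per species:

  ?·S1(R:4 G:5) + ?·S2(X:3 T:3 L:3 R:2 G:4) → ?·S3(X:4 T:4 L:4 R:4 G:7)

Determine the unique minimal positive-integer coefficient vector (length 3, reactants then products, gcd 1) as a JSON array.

Coefficients: [1, 4, 3]

X: 1·0+4·3 = 12 | 3·4 = 12
T: 1·0+4·3 = 12 | 3·4 = 12
L: 1·0+4·3 = 12 | 3·4 = 12
R: 1·4+4·2 = 12 | 3·4 = 12
G: 1·5+4·4 = 21 | 3·7 = 21
gcd(1,4,3) = 1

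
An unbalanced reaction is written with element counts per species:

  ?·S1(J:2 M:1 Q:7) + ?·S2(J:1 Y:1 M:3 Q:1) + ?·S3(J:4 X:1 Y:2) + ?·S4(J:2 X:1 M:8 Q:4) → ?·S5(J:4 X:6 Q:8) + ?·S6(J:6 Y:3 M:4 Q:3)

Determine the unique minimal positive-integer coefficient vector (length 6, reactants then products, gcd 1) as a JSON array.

Coefficients: [2, 2, 5, 1, 1, 4]

J: 2·2+2·1+5·4+1·2 = 28 | 1·4+4·6 = 28
X: 2·0+2·0+5·1+1·1 = 6 | 1·6+4·0 = 6
Y: 2·0+2·1+5·2+1·0 = 12 | 1·0+4·3 = 12
M: 2·1+2·3+5·0+1·8 = 16 | 1·0+4·4 = 16
Q: 2·7+2·1+5·0+1·4 = 20 | 1·8+4·3 = 20
gcd(2,2,5,1,1,4) = 1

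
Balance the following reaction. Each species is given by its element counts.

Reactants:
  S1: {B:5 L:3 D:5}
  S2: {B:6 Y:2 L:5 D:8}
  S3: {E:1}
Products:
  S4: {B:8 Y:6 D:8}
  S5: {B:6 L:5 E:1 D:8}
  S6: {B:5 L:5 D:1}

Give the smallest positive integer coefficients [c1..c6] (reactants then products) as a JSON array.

B: 5·5+3·6+5·0 = 43 | 1·8+5·6+1·5 = 43
Y: 5·0+3·2+5·0 = 6 | 1·6+5·0+1·0 = 6
L: 5·3+3·5+5·0 = 30 | 1·0+5·5+1·5 = 30
E: 5·0+3·0+5·1 = 5 | 1·0+5·1+1·0 = 5
D: 5·5+3·8+5·0 = 49 | 1·8+5·8+1·1 = 49
gcd(5,3,5,1,5,1) = 1

Coefficients: [5, 3, 5, 1, 5, 1]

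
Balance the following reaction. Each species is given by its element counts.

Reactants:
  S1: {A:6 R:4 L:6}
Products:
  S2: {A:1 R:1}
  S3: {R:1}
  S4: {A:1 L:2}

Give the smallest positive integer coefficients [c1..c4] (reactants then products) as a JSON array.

A: 1·6 = 6 | 3·1+1·0+3·1 = 6
R: 1·4 = 4 | 3·1+1·1+3·0 = 4
L: 1·6 = 6 | 3·0+1·0+3·2 = 6
gcd(1,3,1,3) = 1

Coefficients: [1, 3, 1, 3]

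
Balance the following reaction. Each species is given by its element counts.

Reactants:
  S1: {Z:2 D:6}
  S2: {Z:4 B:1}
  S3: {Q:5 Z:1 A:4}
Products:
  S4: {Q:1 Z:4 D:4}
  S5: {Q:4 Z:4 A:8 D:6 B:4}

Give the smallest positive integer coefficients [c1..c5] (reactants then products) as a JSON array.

Q: 5·0+4·0+2·5 = 10 | 6·1+1·4 = 10
Z: 5·2+4·4+2·1 = 28 | 6·4+1·4 = 28
A: 5·0+4·0+2·4 = 8 | 6·0+1·8 = 8
D: 5·6+4·0+2·0 = 30 | 6·4+1·6 = 30
B: 5·0+4·1+2·0 = 4 | 6·0+1·4 = 4
gcd(5,4,2,6,1) = 1

Coefficients: [5, 4, 2, 6, 1]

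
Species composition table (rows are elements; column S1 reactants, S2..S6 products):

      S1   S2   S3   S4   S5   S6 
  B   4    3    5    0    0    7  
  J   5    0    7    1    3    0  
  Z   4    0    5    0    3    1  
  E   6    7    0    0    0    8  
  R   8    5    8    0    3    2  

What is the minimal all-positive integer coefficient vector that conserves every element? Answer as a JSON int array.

Coefficients: [6, 4, 1, 5, 6, 1]

B: 6·4 = 24 | 4·3+1·5+5·0+6·0+1·7 = 24
J: 6·5 = 30 | 4·0+1·7+5·1+6·3+1·0 = 30
Z: 6·4 = 24 | 4·0+1·5+5·0+6·3+1·1 = 24
E: 6·6 = 36 | 4·7+1·0+5·0+6·0+1·8 = 36
R: 6·8 = 48 | 4·5+1·8+5·0+6·3+1·2 = 48
gcd(6,4,1,5,6,1) = 1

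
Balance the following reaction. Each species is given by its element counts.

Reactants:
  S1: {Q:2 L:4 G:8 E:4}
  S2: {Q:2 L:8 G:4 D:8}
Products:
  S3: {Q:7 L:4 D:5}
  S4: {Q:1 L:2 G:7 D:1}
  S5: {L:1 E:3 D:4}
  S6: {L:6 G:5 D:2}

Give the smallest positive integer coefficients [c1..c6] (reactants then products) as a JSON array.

Q: 3·2+5·2 = 16 | 2·7+2·1+4·0+6·0 = 16
L: 3·4+5·8 = 52 | 2·4+2·2+4·1+6·6 = 52
G: 3·8+5·4 = 44 | 2·0+2·7+4·0+6·5 = 44
E: 3·4+5·0 = 12 | 2·0+2·0+4·3+6·0 = 12
D: 3·0+5·8 = 40 | 2·5+2·1+4·4+6·2 = 40
gcd(3,5,2,2,4,6) = 1

Coefficients: [3, 5, 2, 2, 4, 6]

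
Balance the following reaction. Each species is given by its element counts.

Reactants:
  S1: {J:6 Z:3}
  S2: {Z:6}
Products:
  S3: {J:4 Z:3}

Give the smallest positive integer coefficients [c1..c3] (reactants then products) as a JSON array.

J: 4·6+1·0 = 24 | 6·4 = 24
Z: 4·3+1·6 = 18 | 6·3 = 18
gcd(4,1,6) = 1

Coefficients: [4, 1, 6]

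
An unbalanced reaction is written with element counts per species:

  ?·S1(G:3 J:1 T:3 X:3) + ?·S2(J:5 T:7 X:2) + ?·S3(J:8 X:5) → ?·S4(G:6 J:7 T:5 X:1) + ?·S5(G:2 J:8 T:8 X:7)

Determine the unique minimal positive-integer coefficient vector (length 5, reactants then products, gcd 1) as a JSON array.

G: 6·3+5·0+3·0 = 18 | 1·6+6·2 = 18
J: 6·1+5·5+3·8 = 55 | 1·7+6·8 = 55
T: 6·3+5·7+3·0 = 53 | 1·5+6·8 = 53
X: 6·3+5·2+3·5 = 43 | 1·1+6·7 = 43
gcd(6,5,3,1,6) = 1

Coefficients: [6, 5, 3, 1, 6]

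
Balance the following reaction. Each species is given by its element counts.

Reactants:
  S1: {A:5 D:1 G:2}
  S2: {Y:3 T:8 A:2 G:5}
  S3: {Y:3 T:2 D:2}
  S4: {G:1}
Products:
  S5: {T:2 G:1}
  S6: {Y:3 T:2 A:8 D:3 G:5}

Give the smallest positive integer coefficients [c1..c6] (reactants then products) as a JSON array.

Coefficients: [6, 1, 3, 6, 3, 4]

Y: 6·0+1·3+3·3+6·0 = 12 | 3·0+4·3 = 12
T: 6·0+1·8+3·2+6·0 = 14 | 3·2+4·2 = 14
A: 6·5+1·2+3·0+6·0 = 32 | 3·0+4·8 = 32
D: 6·1+1·0+3·2+6·0 = 12 | 3·0+4·3 = 12
G: 6·2+1·5+3·0+6·1 = 23 | 3·1+4·5 = 23
gcd(6,1,3,6,3,4) = 1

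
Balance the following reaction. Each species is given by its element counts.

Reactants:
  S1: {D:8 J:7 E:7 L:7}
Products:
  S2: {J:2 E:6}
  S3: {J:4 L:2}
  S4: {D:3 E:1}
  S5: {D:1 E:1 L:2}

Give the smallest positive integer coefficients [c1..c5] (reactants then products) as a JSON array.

D: 2·8 = 16 | 1·0+3·0+4·3+4·1 = 16
J: 2·7 = 14 | 1·2+3·4+4·0+4·0 = 14
E: 2·7 = 14 | 1·6+3·0+4·1+4·1 = 14
L: 2·7 = 14 | 1·0+3·2+4·0+4·2 = 14
gcd(2,1,3,4,4) = 1

Coefficients: [2, 1, 3, 4, 4]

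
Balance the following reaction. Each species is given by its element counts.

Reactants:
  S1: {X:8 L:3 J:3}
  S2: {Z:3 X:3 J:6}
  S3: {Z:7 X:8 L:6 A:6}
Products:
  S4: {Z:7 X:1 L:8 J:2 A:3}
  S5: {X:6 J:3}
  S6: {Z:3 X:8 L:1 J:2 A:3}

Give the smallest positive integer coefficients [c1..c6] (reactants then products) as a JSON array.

Z: 3·0+3·3+3·7 = 30 | 3·7+5·0+3·3 = 30
X: 3·8+3·3+3·8 = 57 | 3·1+5·6+3·8 = 57
L: 3·3+3·0+3·6 = 27 | 3·8+5·0+3·1 = 27
J: 3·3+3·6+3·0 = 27 | 3·2+5·3+3·2 = 27
A: 3·0+3·0+3·6 = 18 | 3·3+5·0+3·3 = 18
gcd(3,3,3,3,5,3) = 1

Coefficients: [3, 3, 3, 3, 5, 3]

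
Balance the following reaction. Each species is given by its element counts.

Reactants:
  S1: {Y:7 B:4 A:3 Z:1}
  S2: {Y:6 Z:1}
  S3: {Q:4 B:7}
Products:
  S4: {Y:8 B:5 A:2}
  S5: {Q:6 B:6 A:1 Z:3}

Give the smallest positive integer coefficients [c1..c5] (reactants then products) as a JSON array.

Coefficients: [4, 2, 3, 5, 2]

Q: 4·0+2·0+3·4 = 12 | 5·0+2·6 = 12
Y: 4·7+2·6+3·0 = 40 | 5·8+2·0 = 40
B: 4·4+2·0+3·7 = 37 | 5·5+2·6 = 37
A: 4·3+2·0+3·0 = 12 | 5·2+2·1 = 12
Z: 4·1+2·1+3·0 = 6 | 5·0+2·3 = 6
gcd(4,2,3,5,2) = 1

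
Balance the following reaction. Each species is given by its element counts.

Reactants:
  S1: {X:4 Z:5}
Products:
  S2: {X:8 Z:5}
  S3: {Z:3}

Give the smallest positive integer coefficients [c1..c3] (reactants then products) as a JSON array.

Coefficients: [6, 3, 5]

X: 6·4 = 24 | 3·8+5·0 = 24
Z: 6·5 = 30 | 3·5+5·3 = 30
gcd(6,3,5) = 1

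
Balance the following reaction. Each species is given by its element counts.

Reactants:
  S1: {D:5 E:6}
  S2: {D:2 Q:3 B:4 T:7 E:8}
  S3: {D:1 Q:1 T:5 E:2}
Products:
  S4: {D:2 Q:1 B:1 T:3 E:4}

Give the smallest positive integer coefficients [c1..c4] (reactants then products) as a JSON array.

D: 1·5+1·2+1·1 = 8 | 4·2 = 8
Q: 1·0+1·3+1·1 = 4 | 4·1 = 4
B: 1·0+1·4+1·0 = 4 | 4·1 = 4
T: 1·0+1·7+1·5 = 12 | 4·3 = 12
E: 1·6+1·8+1·2 = 16 | 4·4 = 16
gcd(1,1,1,4) = 1

Coefficients: [1, 1, 1, 4]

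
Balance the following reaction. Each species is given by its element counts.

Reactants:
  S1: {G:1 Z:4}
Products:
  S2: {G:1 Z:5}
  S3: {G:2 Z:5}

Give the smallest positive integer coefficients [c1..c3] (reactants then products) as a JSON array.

G: 5·1 = 5 | 3·1+1·2 = 5
Z: 5·4 = 20 | 3·5+1·5 = 20
gcd(5,3,1) = 1

Coefficients: [5, 3, 1]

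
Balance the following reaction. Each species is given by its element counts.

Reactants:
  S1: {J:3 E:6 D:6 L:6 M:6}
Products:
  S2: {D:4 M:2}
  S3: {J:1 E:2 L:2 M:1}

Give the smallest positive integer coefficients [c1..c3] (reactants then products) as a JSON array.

Coefficients: [2, 3, 6]

J: 2·3 = 6 | 3·0+6·1 = 6
E: 2·6 = 12 | 3·0+6·2 = 12
D: 2·6 = 12 | 3·4+6·0 = 12
L: 2·6 = 12 | 3·0+6·2 = 12
M: 2·6 = 12 | 3·2+6·1 = 12
gcd(2,3,6) = 1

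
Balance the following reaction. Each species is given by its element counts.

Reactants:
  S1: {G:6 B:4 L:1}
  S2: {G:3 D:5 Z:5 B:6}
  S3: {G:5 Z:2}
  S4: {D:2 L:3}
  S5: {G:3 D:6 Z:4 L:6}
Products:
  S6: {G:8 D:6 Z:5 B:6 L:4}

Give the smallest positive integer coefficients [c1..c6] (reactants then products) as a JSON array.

Coefficients: [3, 4, 3, 5, 1, 6]

G: 3·6+4·3+3·5+5·0+1·3 = 48 | 6·8 = 48
D: 3·0+4·5+3·0+5·2+1·6 = 36 | 6·6 = 36
Z: 3·0+4·5+3·2+5·0+1·4 = 30 | 6·5 = 30
B: 3·4+4·6+3·0+5·0+1·0 = 36 | 6·6 = 36
L: 3·1+4·0+3·0+5·3+1·6 = 24 | 6·4 = 24
gcd(3,4,3,5,1,6) = 1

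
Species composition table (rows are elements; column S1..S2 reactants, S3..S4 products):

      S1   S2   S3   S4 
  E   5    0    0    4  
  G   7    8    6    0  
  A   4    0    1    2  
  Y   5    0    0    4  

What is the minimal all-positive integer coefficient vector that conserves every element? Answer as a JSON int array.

E: 4·5+1·0 = 20 | 6·0+5·4 = 20
G: 4·7+1·8 = 36 | 6·6+5·0 = 36
A: 4·4+1·0 = 16 | 6·1+5·2 = 16
Y: 4·5+1·0 = 20 | 6·0+5·4 = 20
gcd(4,1,6,5) = 1

Coefficients: [4, 1, 6, 5]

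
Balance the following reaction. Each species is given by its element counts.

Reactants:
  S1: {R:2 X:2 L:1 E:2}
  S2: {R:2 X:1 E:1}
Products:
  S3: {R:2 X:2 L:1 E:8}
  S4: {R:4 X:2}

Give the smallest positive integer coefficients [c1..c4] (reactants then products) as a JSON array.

Coefficients: [1, 6, 1, 3]

R: 1·2+6·2 = 14 | 1·2+3·4 = 14
X: 1·2+6·1 = 8 | 1·2+3·2 = 8
L: 1·1+6·0 = 1 | 1·1+3·0 = 1
E: 1·2+6·1 = 8 | 1·8+3·0 = 8
gcd(1,6,1,3) = 1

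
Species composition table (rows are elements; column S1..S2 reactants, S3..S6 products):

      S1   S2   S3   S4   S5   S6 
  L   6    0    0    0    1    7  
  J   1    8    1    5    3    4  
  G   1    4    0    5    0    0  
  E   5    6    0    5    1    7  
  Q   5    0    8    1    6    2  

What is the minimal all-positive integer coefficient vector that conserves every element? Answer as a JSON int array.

Coefficients: [6, 6, 1, 6, 1, 5]

L: 6·6+6·0 = 36 | 1·0+6·0+1·1+5·7 = 36
J: 6·1+6·8 = 54 | 1·1+6·5+1·3+5·4 = 54
G: 6·1+6·4 = 30 | 1·0+6·5+1·0+5·0 = 30
E: 6·5+6·6 = 66 | 1·0+6·5+1·1+5·7 = 66
Q: 6·5+6·0 = 30 | 1·8+6·1+1·6+5·2 = 30
gcd(6,6,1,6,1,5) = 1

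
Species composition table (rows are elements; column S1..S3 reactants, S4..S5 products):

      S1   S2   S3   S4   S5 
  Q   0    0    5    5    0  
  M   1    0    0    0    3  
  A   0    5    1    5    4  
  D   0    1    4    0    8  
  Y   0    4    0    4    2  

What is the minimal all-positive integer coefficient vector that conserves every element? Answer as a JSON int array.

Coefficients: [6, 4, 3, 3, 2]

Q: 6·0+4·0+3·5 = 15 | 3·5+2·0 = 15
M: 6·1+4·0+3·0 = 6 | 3·0+2·3 = 6
A: 6·0+4·5+3·1 = 23 | 3·5+2·4 = 23
D: 6·0+4·1+3·4 = 16 | 3·0+2·8 = 16
Y: 6·0+4·4+3·0 = 16 | 3·4+2·2 = 16
gcd(6,4,3,3,2) = 1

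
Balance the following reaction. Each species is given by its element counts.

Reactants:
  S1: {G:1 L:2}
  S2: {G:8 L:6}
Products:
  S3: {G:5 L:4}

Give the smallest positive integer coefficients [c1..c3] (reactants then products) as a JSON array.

Coefficients: [1, 3, 5]

G: 1·1+3·8 = 25 | 5·5 = 25
L: 1·2+3·6 = 20 | 5·4 = 20
gcd(1,3,5) = 1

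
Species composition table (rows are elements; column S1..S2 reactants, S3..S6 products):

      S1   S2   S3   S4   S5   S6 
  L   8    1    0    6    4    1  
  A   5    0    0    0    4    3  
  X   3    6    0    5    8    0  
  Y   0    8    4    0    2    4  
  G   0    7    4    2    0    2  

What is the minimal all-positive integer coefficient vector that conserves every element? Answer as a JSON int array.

L: 4·8+4·1 = 36 | 3·0+4·6+2·4+4·1 = 36
A: 4·5+4·0 = 20 | 3·0+4·0+2·4+4·3 = 20
X: 4·3+4·6 = 36 | 3·0+4·5+2·8+4·0 = 36
Y: 4·0+4·8 = 32 | 3·4+4·0+2·2+4·4 = 32
G: 4·0+4·7 = 28 | 3·4+4·2+2·0+4·2 = 28
gcd(4,4,3,4,2,4) = 1

Coefficients: [4, 4, 3, 4, 2, 4]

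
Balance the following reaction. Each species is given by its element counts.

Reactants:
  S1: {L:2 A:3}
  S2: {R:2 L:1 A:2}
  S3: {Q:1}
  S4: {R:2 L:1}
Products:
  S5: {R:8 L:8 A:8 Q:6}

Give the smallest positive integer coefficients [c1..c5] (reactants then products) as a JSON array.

R: 2·0+1·2+6·0+3·2 = 8 | 1·8 = 8
L: 2·2+1·1+6·0+3·1 = 8 | 1·8 = 8
A: 2·3+1·2+6·0+3·0 = 8 | 1·8 = 8
Q: 2·0+1·0+6·1+3·0 = 6 | 1·6 = 6
gcd(2,1,6,3,1) = 1

Coefficients: [2, 1, 6, 3, 1]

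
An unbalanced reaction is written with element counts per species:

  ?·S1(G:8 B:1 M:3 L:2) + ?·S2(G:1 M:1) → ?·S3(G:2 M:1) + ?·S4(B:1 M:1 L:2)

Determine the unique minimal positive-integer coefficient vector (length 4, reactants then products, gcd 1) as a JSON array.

G: 1·8+4·1 = 12 | 6·2+1·0 = 12
B: 1·1+4·0 = 1 | 6·0+1·1 = 1
M: 1·3+4·1 = 7 | 6·1+1·1 = 7
L: 1·2+4·0 = 2 | 6·0+1·2 = 2
gcd(1,4,6,1) = 1

Coefficients: [1, 4, 6, 1]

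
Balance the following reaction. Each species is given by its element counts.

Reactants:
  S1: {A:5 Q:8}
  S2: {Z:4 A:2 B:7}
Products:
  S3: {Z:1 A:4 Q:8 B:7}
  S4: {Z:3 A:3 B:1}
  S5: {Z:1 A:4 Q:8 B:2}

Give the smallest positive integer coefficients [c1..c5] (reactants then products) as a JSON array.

Z: 5·0+5·4 = 20 | 4·1+5·3+1·1 = 20
A: 5·5+5·2 = 35 | 4·4+5·3+1·4 = 35
Q: 5·8+5·0 = 40 | 4·8+5·0+1·8 = 40
B: 5·0+5·7 = 35 | 4·7+5·1+1·2 = 35
gcd(5,5,4,5,1) = 1

Coefficients: [5, 5, 4, 5, 1]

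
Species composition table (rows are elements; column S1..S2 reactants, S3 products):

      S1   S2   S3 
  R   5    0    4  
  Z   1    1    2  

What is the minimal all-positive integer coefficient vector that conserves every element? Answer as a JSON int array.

Coefficients: [4, 6, 5]

R: 4·5+6·0 = 20 | 5·4 = 20
Z: 4·1+6·1 = 10 | 5·2 = 10
gcd(4,6,5) = 1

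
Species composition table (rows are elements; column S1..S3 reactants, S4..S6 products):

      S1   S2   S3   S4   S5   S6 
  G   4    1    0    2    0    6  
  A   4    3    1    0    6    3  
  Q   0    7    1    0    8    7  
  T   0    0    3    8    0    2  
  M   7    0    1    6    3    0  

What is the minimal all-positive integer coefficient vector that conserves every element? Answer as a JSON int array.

Coefficients: [2, 6, 4, 1, 4, 2]

G: 2·4+6·1+4·0 = 14 | 1·2+4·0+2·6 = 14
A: 2·4+6·3+4·1 = 30 | 1·0+4·6+2·3 = 30
Q: 2·0+6·7+4·1 = 46 | 1·0+4·8+2·7 = 46
T: 2·0+6·0+4·3 = 12 | 1·8+4·0+2·2 = 12
M: 2·7+6·0+4·1 = 18 | 1·6+4·3+2·0 = 18
gcd(2,6,4,1,4,2) = 1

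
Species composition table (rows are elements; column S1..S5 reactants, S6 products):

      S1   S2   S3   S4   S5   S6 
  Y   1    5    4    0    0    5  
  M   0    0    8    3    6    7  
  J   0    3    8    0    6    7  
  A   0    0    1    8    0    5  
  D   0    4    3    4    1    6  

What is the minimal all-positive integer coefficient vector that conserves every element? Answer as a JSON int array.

Y: 6·1+3·5+1·4+3·0+3·0 = 25 | 5·5 = 25
M: 6·0+3·0+1·8+3·3+3·6 = 35 | 5·7 = 35
J: 6·0+3·3+1·8+3·0+3·6 = 35 | 5·7 = 35
A: 6·0+3·0+1·1+3·8+3·0 = 25 | 5·5 = 25
D: 6·0+3·4+1·3+3·4+3·1 = 30 | 5·6 = 30
gcd(6,3,1,3,3,5) = 1

Coefficients: [6, 3, 1, 3, 3, 5]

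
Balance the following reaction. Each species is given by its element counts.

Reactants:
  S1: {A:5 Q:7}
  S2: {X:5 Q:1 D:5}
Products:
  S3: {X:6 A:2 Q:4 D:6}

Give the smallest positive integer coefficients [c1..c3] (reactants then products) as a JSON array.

Coefficients: [2, 6, 5]

X: 2·0+6·5 = 30 | 5·6 = 30
A: 2·5+6·0 = 10 | 5·2 = 10
Q: 2·7+6·1 = 20 | 5·4 = 20
D: 2·0+6·5 = 30 | 5·6 = 30
gcd(2,6,5) = 1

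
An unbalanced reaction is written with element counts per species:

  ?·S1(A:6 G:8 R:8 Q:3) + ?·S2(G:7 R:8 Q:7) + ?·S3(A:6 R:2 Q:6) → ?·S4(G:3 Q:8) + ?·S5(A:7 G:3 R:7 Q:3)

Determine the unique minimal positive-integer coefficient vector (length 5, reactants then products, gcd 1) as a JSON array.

A: 2·6+2·0+5·6 = 42 | 4·0+6·7 = 42
G: 2·8+2·7+5·0 = 30 | 4·3+6·3 = 30
R: 2·8+2·8+5·2 = 42 | 4·0+6·7 = 42
Q: 2·3+2·7+5·6 = 50 | 4·8+6·3 = 50
gcd(2,2,5,4,6) = 1

Coefficients: [2, 2, 5, 4, 6]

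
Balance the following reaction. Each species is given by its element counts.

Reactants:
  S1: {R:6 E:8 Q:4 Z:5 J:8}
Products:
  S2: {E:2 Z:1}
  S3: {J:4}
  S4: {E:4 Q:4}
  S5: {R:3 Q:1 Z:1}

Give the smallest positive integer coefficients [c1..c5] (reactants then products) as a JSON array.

R: 2·6 = 12 | 6·0+4·0+1·0+4·3 = 12
E: 2·8 = 16 | 6·2+4·0+1·4+4·0 = 16
Q: 2·4 = 8 | 6·0+4·0+1·4+4·1 = 8
Z: 2·5 = 10 | 6·1+4·0+1·0+4·1 = 10
J: 2·8 = 16 | 6·0+4·4+1·0+4·0 = 16
gcd(2,6,4,1,4) = 1

Coefficients: [2, 6, 4, 1, 4]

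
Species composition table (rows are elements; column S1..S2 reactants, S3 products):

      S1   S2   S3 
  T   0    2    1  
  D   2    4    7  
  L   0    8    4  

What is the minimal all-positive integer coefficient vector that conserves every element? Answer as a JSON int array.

Coefficients: [5, 1, 2]

T: 5·0+1·2 = 2 | 2·1 = 2
D: 5·2+1·4 = 14 | 2·7 = 14
L: 5·0+1·8 = 8 | 2·4 = 8
gcd(5,1,2) = 1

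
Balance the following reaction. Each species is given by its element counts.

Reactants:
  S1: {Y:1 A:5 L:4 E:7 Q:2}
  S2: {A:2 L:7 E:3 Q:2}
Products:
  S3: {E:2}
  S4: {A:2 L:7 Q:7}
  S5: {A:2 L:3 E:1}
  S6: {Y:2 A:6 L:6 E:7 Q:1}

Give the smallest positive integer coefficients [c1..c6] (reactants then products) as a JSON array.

Coefficients: [2, 2, 5, 1, 3, 1]

Y: 2·1+2·0 = 2 | 5·0+1·0+3·0+1·2 = 2
A: 2·5+2·2 = 14 | 5·0+1·2+3·2+1·6 = 14
L: 2·4+2·7 = 22 | 5·0+1·7+3·3+1·6 = 22
E: 2·7+2·3 = 20 | 5·2+1·0+3·1+1·7 = 20
Q: 2·2+2·2 = 8 | 5·0+1·7+3·0+1·1 = 8
gcd(2,2,5,1,3,1) = 1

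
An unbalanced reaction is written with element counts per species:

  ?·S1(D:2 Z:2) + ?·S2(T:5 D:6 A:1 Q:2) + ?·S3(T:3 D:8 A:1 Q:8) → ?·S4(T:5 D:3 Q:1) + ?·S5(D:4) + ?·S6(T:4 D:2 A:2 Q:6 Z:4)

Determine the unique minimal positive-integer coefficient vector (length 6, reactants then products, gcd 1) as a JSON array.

Coefficients: [4, 3, 1, 2, 6, 2]

T: 4·0+3·5+1·3 = 18 | 2·5+6·0+2·4 = 18
D: 4·2+3·6+1·8 = 34 | 2·3+6·4+2·2 = 34
A: 4·0+3·1+1·1 = 4 | 2·0+6·0+2·2 = 4
Q: 4·0+3·2+1·8 = 14 | 2·1+6·0+2·6 = 14
Z: 4·2+3·0+1·0 = 8 | 2·0+6·0+2·4 = 8
gcd(4,3,1,2,6,2) = 1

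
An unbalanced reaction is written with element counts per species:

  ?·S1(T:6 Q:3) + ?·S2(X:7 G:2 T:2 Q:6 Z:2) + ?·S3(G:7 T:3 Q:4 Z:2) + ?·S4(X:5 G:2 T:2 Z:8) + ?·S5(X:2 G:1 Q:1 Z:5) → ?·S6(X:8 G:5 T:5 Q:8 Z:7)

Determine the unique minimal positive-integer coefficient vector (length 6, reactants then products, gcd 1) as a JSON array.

X: 2·0+5·7+2·0+1·5+4·2 = 48 | 6·8 = 48
G: 2·0+5·2+2·7+1·2+4·1 = 30 | 6·5 = 30
T: 2·6+5·2+2·3+1·2+4·0 = 30 | 6·5 = 30
Q: 2·3+5·6+2·4+1·0+4·1 = 48 | 6·8 = 48
Z: 2·0+5·2+2·2+1·8+4·5 = 42 | 6·7 = 42
gcd(2,5,2,1,4,6) = 1

Coefficients: [2, 5, 2, 1, 4, 6]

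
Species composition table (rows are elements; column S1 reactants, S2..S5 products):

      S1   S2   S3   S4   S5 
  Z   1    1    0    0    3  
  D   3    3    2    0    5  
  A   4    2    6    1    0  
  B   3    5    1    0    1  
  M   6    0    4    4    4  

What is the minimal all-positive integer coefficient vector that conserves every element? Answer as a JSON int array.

Coefficients: [6, 3, 2, 6, 1]

Z: 6·1 = 6 | 3·1+2·0+6·0+1·3 = 6
D: 6·3 = 18 | 3·3+2·2+6·0+1·5 = 18
A: 6·4 = 24 | 3·2+2·6+6·1+1·0 = 24
B: 6·3 = 18 | 3·5+2·1+6·0+1·1 = 18
M: 6·6 = 36 | 3·0+2·4+6·4+1·4 = 36
gcd(6,3,2,6,1) = 1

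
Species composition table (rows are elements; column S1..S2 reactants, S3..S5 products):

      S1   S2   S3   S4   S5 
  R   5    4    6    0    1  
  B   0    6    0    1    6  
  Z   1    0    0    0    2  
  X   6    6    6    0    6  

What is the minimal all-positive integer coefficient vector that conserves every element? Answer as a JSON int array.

Coefficients: [4, 3, 5, 6, 2]

R: 4·5+3·4 = 32 | 5·6+6·0+2·1 = 32
B: 4·0+3·6 = 18 | 5·0+6·1+2·6 = 18
Z: 4·1+3·0 = 4 | 5·0+6·0+2·2 = 4
X: 4·6+3·6 = 42 | 5·6+6·0+2·6 = 42
gcd(4,3,5,6,2) = 1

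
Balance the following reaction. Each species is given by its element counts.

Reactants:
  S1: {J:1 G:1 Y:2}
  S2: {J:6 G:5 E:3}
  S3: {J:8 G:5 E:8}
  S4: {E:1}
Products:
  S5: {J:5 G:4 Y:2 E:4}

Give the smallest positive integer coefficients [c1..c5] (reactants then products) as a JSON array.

Coefficients: [5, 2, 1, 6, 5]

J: 5·1+2·6+1·8+6·0 = 25 | 5·5 = 25
G: 5·1+2·5+1·5+6·0 = 20 | 5·4 = 20
Y: 5·2+2·0+1·0+6·0 = 10 | 5·2 = 10
E: 5·0+2·3+1·8+6·1 = 20 | 5·4 = 20
gcd(5,2,1,6,5) = 1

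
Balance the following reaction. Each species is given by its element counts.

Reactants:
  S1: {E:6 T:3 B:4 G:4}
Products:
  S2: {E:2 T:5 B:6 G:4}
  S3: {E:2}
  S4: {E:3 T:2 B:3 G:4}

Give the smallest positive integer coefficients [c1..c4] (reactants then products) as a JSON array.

E: 3·6 = 18 | 1·2+5·2+2·3 = 18
T: 3·3 = 9 | 1·5+5·0+2·2 = 9
B: 3·4 = 12 | 1·6+5·0+2·3 = 12
G: 3·4 = 12 | 1·4+5·0+2·4 = 12
gcd(3,1,5,2) = 1

Coefficients: [3, 1, 5, 2]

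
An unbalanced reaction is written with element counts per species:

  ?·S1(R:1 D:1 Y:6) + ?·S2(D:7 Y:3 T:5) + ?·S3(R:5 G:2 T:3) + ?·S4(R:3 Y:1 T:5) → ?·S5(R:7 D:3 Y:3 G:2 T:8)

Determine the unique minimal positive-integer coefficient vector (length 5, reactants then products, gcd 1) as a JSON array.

Coefficients: [1, 2, 5, 3, 5]

R: 1·1+2·0+5·5+3·3 = 35 | 5·7 = 35
D: 1·1+2·7+5·0+3·0 = 15 | 5·3 = 15
Y: 1·6+2·3+5·0+3·1 = 15 | 5·3 = 15
G: 1·0+2·0+5·2+3·0 = 10 | 5·2 = 10
T: 1·0+2·5+5·3+3·5 = 40 | 5·8 = 40
gcd(1,2,5,3,5) = 1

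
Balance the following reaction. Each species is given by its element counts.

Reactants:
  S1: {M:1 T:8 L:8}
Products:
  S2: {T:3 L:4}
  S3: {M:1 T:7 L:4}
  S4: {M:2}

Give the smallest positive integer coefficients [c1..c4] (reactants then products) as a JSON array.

Coefficients: [4, 6, 2, 1]

M: 4·1 = 4 | 6·0+2·1+1·2 = 4
T: 4·8 = 32 | 6·3+2·7+1·0 = 32
L: 4·8 = 32 | 6·4+2·4+1·0 = 32
gcd(4,6,2,1) = 1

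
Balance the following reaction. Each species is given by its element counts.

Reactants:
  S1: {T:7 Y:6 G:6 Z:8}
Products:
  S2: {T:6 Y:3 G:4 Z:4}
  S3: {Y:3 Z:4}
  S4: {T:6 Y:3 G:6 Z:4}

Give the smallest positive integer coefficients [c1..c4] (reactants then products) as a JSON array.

T: 6·7 = 42 | 3·6+5·0+4·6 = 42
Y: 6·6 = 36 | 3·3+5·3+4·3 = 36
G: 6·6 = 36 | 3·4+5·0+4·6 = 36
Z: 6·8 = 48 | 3·4+5·4+4·4 = 48
gcd(6,3,5,4) = 1

Coefficients: [6, 3, 5, 4]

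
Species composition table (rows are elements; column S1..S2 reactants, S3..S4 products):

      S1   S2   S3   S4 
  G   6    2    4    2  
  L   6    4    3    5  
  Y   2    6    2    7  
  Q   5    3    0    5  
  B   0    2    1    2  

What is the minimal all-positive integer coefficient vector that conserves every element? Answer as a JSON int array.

G: 1·6+5·2 = 16 | 2·4+4·2 = 16
L: 1·6+5·4 = 26 | 2·3+4·5 = 26
Y: 1·2+5·6 = 32 | 2·2+4·7 = 32
Q: 1·5+5·3 = 20 | 2·0+4·5 = 20
B: 1·0+5·2 = 10 | 2·1+4·2 = 10
gcd(1,5,2,4) = 1

Coefficients: [1, 5, 2, 4]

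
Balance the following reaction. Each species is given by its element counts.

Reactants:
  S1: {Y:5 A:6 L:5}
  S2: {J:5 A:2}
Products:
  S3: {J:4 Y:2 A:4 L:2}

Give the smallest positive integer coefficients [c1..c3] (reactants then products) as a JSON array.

J: 2·0+4·5 = 20 | 5·4 = 20
Y: 2·5+4·0 = 10 | 5·2 = 10
A: 2·6+4·2 = 20 | 5·4 = 20
L: 2·5+4·0 = 10 | 5·2 = 10
gcd(2,4,5) = 1

Coefficients: [2, 4, 5]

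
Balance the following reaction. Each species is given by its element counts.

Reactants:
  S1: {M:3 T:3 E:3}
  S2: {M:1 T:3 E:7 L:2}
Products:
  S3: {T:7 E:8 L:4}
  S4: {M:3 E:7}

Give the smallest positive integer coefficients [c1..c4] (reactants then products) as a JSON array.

M: 1·3+6·1 = 9 | 3·0+3·3 = 9
T: 1·3+6·3 = 21 | 3·7+3·0 = 21
E: 1·3+6·7 = 45 | 3·8+3·7 = 45
L: 1·0+6·2 = 12 | 3·4+3·0 = 12
gcd(1,6,3,3) = 1

Coefficients: [1, 6, 3, 3]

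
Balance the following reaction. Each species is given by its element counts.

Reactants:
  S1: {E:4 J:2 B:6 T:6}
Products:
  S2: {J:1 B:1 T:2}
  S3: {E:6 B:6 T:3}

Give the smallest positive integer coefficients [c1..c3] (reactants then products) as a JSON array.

E: 3·4 = 12 | 6·0+2·6 = 12
J: 3·2 = 6 | 6·1+2·0 = 6
B: 3·6 = 18 | 6·1+2·6 = 18
T: 3·6 = 18 | 6·2+2·3 = 18
gcd(3,6,2) = 1

Coefficients: [3, 6, 2]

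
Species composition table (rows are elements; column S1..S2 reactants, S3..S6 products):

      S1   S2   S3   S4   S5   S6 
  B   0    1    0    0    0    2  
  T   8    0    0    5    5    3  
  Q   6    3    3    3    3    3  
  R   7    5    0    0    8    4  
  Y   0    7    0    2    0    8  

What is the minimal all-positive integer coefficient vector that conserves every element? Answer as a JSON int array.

B: 6·0+2·1 = 2 | 4·0+3·0+6·0+1·2 = 2
T: 6·8+2·0 = 48 | 4·0+3·5+6·5+1·3 = 48
Q: 6·6+2·3 = 42 | 4·3+3·3+6·3+1·3 = 42
R: 6·7+2·5 = 52 | 4·0+3·0+6·8+1·4 = 52
Y: 6·0+2·7 = 14 | 4·0+3·2+6·0+1·8 = 14
gcd(6,2,4,3,6,1) = 1

Coefficients: [6, 2, 4, 3, 6, 1]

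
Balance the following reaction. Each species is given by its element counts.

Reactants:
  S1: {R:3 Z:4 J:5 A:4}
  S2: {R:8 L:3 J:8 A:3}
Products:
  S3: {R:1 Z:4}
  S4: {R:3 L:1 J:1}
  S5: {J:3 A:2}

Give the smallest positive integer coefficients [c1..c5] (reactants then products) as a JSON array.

Coefficients: [1, 2, 1, 6, 5]

R: 1·3+2·8 = 19 | 1·1+6·3+5·0 = 19
L: 1·0+2·3 = 6 | 1·0+6·1+5·0 = 6
Z: 1·4+2·0 = 4 | 1·4+6·0+5·0 = 4
J: 1·5+2·8 = 21 | 1·0+6·1+5·3 = 21
A: 1·4+2·3 = 10 | 1·0+6·0+5·2 = 10
gcd(1,2,1,6,5) = 1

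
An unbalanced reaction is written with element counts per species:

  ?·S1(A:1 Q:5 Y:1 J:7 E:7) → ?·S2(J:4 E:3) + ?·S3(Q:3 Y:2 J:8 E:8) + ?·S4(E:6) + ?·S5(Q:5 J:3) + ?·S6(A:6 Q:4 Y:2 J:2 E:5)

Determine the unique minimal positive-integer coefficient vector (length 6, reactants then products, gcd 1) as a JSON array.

A: 6·1 = 6 | 3·0+2·0+2·0+4·0+1·6 = 6
Q: 6·5 = 30 | 3·0+2·3+2·0+4·5+1·4 = 30
Y: 6·1 = 6 | 3·0+2·2+2·0+4·0+1·2 = 6
J: 6·7 = 42 | 3·4+2·8+2·0+4·3+1·2 = 42
E: 6·7 = 42 | 3·3+2·8+2·6+4·0+1·5 = 42
gcd(6,3,2,2,4,1) = 1

Coefficients: [6, 3, 2, 2, 4, 1]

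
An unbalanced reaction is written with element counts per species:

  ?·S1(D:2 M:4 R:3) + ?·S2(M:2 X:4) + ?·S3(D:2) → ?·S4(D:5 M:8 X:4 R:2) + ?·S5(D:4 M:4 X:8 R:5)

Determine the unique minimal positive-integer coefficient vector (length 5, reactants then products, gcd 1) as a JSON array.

Coefficients: [3, 4, 4, 2, 1]

D: 3·2+4·0+4·2 = 14 | 2·5+1·4 = 14
M: 3·4+4·2+4·0 = 20 | 2·8+1·4 = 20
X: 3·0+4·4+4·0 = 16 | 2·4+1·8 = 16
R: 3·3+4·0+4·0 = 9 | 2·2+1·5 = 9
gcd(3,4,4,2,1) = 1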